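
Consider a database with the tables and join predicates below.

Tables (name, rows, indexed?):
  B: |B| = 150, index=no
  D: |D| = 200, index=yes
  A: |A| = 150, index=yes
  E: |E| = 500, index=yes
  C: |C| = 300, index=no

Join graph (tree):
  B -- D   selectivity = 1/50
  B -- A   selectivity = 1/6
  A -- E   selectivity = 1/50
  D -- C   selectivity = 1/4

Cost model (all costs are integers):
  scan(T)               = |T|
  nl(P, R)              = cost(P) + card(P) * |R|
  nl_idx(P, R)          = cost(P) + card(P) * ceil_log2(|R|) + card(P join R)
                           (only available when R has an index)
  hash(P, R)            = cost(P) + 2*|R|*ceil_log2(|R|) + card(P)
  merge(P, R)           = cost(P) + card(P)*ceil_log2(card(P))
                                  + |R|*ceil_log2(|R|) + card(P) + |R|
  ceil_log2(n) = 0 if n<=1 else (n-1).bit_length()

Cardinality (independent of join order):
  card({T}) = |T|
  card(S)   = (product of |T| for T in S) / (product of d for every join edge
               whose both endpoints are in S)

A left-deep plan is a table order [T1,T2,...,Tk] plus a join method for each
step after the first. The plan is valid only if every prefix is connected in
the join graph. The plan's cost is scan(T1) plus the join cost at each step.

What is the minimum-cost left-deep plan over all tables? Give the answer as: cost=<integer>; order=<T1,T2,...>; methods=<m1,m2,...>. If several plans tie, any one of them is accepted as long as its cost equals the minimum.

cost=184350; order=B,D,A,E,C; methods=nl_idx,hash,hash,hash

Selinger DP (subsets sized 1..n):
  {B}: scan cost=150, card=150
  {D}: scan cost=200, card=200
  {A}: scan cost=150, card=150
  {E}: scan cost=500, card=500
  {C}: scan cost=300, card=300
  {BD}: card=600; try (D,nl_idx)→1950, (B,hash)→2800, (D,merge)→3300, (B,merge)→3350, (D,hash)→3500, (D,nl)→30150 …(+1); best=1950 via (D,nl_idx)
  {AB}: card=3750; try (B,hash)→2700, (A,hash)→2700, (B,merge)→2850, (A,merge)→2850, (A,nl_idx)→5100, (B,nl)→22650 …(+1); best=2700 via (B,hash)
  {CD}: card=15000; try (D,hash)→3800, (C,merge)→5000, (D,merge)→5100, (C,hash)→5800, (D,nl_idx)→17700, (C,nl)→60200 …(+1); best=3800 via (D,hash)
  {AE}: card=1500; try (E,nl_idx)→3000, (A,hash)→3400, (A,nl_idx)→6000, (E,merge)→6500, (A,merge)→6850, (E,hash)→9300 …(+2); best=3000 via (E,nl_idx)
  {ABD}: card=15000; try (A,hash)→4950, (D,hash)→9650, (A,merge)→9900, (A,nl_idx)→21750, (D,nl_idx)→47700, (D,merge)→53250 …(+2); best=4950 via (A,hash)
  {BCD}: card=45000; try (C,hash)→7950, (C,merge)→11550, (B,hash)→21200, (C,nl)→181950, (B,merge)→230150, (B,nl)→2253800; best=7950 via (C,hash)
  {ABE}: card=37500; try (B,hash)→6900, (E,hash)→15450, (B,merge)→22350, (E,merge)→56450, (E,nl_idx)→73950, (B,nl)→228000 …(+1); best=6900 via (B,hash)
  {ABDE}: card=150000; try (E,hash)→28950, (D,hash)→47600, (E,merge)→234950, (E,nl_idx)→289950, (D,nl_idx)→456900, (D,merge)→646200 …(+2); best=28950 via (E,hash)
  {ABCD}: card=1125000; try (C,hash)→25350, (A,hash)→55350, (C,merge)→232950, (A,merge)→774300, (A,nl_idx)→1492950, (C,nl)→4504950 …(+1); best=25350 via (C,hash)
  {ABCDE}: card=11250000; try (C,hash)→184350, (E,hash)→1159350, (C,merge)→2881950, (E,nl_idx)→21400350, (E,merge)→24780350, (C,nl)→45028950 …(+1); best=184350 via (C,hash)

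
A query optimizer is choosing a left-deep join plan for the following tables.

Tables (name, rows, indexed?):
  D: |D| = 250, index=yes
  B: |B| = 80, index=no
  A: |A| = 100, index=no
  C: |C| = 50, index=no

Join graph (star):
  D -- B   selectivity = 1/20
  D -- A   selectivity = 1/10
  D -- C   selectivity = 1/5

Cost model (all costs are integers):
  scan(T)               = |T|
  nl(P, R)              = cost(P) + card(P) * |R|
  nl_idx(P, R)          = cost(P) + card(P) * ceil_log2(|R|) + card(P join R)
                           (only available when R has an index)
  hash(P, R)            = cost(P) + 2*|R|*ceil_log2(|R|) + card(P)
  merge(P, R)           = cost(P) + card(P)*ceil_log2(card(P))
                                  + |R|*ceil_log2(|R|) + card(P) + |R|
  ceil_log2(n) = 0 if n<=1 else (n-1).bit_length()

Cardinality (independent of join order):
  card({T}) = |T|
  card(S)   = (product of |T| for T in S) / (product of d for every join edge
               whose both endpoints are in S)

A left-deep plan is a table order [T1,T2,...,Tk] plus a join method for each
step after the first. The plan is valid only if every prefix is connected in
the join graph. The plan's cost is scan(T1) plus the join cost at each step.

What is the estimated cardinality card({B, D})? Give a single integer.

Tables in S: B(80), D(250)
Edges inside S: D-B(d=20)
numerator = 80 * 250 = 20000
denominator = 20 = 20
card(S) = 20000 / 20 = 1000

1000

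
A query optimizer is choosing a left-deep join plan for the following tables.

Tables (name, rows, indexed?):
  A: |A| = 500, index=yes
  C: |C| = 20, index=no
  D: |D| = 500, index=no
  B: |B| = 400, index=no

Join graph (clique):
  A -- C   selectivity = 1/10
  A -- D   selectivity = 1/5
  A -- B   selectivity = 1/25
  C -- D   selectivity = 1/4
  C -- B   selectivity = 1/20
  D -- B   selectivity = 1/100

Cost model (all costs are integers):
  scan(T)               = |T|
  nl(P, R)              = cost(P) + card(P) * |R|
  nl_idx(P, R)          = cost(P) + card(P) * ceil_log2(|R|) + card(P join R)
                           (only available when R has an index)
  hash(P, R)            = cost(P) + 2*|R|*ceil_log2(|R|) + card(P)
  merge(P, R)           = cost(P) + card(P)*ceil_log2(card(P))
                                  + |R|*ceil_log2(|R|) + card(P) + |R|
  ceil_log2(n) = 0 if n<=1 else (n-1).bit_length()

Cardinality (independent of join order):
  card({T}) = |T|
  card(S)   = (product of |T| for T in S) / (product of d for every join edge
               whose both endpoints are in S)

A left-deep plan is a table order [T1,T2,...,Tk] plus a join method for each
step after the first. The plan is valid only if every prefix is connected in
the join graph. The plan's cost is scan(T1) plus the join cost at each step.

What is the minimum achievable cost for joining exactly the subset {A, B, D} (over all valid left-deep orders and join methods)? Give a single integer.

19200

Selinger DP over subsets of {A,B,D}:
  {A}: scan cost=500, card=500
  {D}: scan cost=500, card=500
  {B}: scan cost=400, card=400
  {AD}: card=50000; try (D,hash)→10000, (A,hash)→10000, (D,merge)→10500, (A,merge)→10500, (A,nl_idx)→55000, (D,nl)→250500 …(+1); best=10000 via (D,hash)
  {AB}: card=8000; try (B,hash)→8200, (A,merge)→9400, (B,merge)→9500, (A,hash)→9800, (A,nl_idx)→12000, (A,nl)→200400 …(+1); best=8200 via (B,hash)
  {BD}: card=2000; try (B,hash)→8200, (D,merge)→9400, (B,merge)→9500, (D,hash)→9800, (D,nl)→200400, (B,nl)→200500; best=8200 via (B,hash)
  {ABD}: card=8000; try (A,hash)→19200, (D,hash)→25200, (A,nl_idx)→34200, (A,merge)→37200, (B,hash)→67200, (D,merge)→125200 …(+4); best=19200 via (A,hash)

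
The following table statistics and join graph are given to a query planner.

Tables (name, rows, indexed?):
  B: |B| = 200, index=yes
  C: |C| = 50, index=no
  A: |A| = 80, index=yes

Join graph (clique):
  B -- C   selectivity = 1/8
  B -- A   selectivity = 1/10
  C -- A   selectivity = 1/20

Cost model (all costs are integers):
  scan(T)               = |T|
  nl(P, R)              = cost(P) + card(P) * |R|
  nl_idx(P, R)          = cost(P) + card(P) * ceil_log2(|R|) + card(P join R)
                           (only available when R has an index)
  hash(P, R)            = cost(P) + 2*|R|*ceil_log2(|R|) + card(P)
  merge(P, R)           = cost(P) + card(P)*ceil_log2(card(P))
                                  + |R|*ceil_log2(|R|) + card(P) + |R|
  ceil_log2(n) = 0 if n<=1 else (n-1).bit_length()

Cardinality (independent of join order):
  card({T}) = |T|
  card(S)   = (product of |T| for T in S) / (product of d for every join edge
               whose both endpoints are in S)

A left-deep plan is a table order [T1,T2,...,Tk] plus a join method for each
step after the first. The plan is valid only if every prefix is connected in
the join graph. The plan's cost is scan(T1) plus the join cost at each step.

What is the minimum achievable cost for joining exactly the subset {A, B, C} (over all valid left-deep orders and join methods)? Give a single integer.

2700

Selinger DP over subsets of {A,B,C}:
  {B}: scan cost=200, card=200
  {C}: scan cost=50, card=50
  {A}: scan cost=80, card=80
  {BC}: card=1250; try (C,hash)→1000, (B,nl_idx)→1700, (B,merge)→2200, (C,merge)→2350, (B,hash)→3300, (B,nl)→10050 …(+1); best=1000 via (C,hash)
  {AB}: card=1600; try (A,hash)→1520, (B,nl_idx)→2320, (B,merge)→2520, (A,merge)→2640, (A,nl_idx)→3200, (B,hash)→3360 …(+2); best=1520 via (A,hash)
  {AC}: card=200; try (A,nl_idx)→600, (C,hash)→760, (A,merge)→1040, (C,merge)→1070, (A,hash)→1220, (A,nl)→4050 …(+1); best=600 via (A,nl_idx)
  {ABC}: card=500; try (B,nl_idx)→2700, (A,hash)→3370, (C,hash)→3720, (B,hash)→4000, (B,merge)→4200, (A,nl_idx)→10250 …(+5); best=2700 via (B,nl_idx)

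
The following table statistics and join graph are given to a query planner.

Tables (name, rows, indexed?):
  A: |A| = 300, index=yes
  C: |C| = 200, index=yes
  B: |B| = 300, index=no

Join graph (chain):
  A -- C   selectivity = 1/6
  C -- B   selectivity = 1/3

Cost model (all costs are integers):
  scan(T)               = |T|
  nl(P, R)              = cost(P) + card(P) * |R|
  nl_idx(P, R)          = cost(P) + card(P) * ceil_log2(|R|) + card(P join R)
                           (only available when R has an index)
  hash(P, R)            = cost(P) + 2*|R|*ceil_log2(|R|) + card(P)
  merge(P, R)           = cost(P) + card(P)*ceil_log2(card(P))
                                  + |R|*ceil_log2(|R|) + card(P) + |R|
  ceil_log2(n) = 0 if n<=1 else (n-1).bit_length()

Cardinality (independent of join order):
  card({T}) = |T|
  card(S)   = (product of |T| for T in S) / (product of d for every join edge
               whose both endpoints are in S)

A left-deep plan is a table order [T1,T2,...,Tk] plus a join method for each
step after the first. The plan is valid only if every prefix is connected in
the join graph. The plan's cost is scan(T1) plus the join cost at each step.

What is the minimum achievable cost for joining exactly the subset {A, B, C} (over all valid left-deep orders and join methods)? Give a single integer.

19200

Selinger DP over subsets of {A,B,C}:
  {A}: scan cost=300, card=300
  {C}: scan cost=200, card=200
  {B}: scan cost=300, card=300
  {AC}: card=10000; try (C,hash)→3800, (A,merge)→5000, (C,merge)→5100, (A,hash)→5800, (A,nl_idx)→12000, (C,nl_idx)→12700 …(+2); best=3800 via (C,hash)
  {BC}: card=20000; try (C,hash)→3800, (B,merge)→5000, (C,merge)→5100, (B,hash)→5800, (C,nl_idx)→22700, (B,nl)→60200 …(+1); best=3800 via (C,hash)
  {ABC}: card=1000000; try (B,hash)→19200, (A,hash)→29200, (B,merge)→156800, (A,merge)→326800, (A,nl_idx)→1183800, (B,nl)→3003800 …(+1); best=19200 via (B,hash)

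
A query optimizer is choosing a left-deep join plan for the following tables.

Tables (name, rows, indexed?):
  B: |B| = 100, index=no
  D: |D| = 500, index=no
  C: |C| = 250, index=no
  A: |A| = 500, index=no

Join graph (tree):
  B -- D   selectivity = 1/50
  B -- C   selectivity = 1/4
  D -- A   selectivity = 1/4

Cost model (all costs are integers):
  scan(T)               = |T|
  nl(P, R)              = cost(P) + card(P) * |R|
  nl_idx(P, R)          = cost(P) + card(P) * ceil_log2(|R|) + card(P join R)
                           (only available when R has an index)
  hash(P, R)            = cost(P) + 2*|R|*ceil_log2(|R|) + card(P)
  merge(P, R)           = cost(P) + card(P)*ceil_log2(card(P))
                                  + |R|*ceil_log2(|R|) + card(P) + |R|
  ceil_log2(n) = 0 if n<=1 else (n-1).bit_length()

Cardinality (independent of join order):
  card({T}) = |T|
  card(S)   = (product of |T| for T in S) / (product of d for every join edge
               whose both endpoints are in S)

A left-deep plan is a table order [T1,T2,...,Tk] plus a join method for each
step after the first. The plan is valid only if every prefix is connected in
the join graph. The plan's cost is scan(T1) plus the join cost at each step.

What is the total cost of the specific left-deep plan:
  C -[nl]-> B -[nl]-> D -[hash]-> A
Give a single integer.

3221750

step 1: scan C: cost=250, card=250
step 2: join B via nl
    card(P join B) = 250*100/(4) = 6250
    cost = 250 + 250*100 = 25250
step 3: join D via nl
    card(P join D) = 6250*500/(50) = 62500
    cost = 25250 + 6250*500 = 3150250
step 4: join A via hash
    card(P join A) = 62500*500/(4) = 7812500
    cost = 3150250 + 2*500*9 + 62500 = 3221750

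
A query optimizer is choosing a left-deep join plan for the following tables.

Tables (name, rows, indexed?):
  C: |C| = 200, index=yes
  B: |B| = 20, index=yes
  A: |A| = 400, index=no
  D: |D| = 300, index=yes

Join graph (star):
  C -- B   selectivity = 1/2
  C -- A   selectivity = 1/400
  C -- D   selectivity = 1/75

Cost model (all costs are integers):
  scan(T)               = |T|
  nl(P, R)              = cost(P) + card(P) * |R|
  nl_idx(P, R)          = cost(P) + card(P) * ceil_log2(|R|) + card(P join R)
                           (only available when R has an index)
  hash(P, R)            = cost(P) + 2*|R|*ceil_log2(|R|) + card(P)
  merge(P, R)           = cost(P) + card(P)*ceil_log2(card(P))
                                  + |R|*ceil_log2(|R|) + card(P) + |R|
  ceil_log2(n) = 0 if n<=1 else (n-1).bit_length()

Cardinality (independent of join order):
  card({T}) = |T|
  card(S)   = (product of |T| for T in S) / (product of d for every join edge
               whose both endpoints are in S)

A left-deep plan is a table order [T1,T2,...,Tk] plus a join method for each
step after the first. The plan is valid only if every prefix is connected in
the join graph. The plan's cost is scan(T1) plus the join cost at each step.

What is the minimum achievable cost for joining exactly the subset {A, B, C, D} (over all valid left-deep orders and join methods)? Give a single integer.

Selinger DP over subsets of {A,B,C,D}:
  {C}: scan cost=200, card=200
  {B}: scan cost=20, card=20
  {A}: scan cost=400, card=400
  {D}: scan cost=300, card=300
  {BC}: card=2000; try (B,hash)→600, (C,merge)→1940, (B,merge)→2120, (C,nl_idx)→2180, (B,nl_idx)→3200, (C,hash)→3240 …(+2); best=600 via (B,hash)
  {AC}: card=200; try (C,nl_idx)→3800, (C,hash)→4000, (A,merge)→6000, (C,merge)→6200, (A,hash)→7600, (A,nl)→80200 …(+1); best=3800 via (C,nl_idx)
  {CD}: card=800; try (D,nl_idx)→2800, (C,nl_idx)→3500, (C,hash)→3800, (D,merge)→5000, (C,merge)→5100, (D,hash)→5800 …(+2); best=2800 via (D,nl_idx)
  {ABC}: card=2000; try (B,hash)→4200, (B,merge)→5720, (B,nl_idx)→6800, (B,nl)→7800, (A,hash)→9800, (A,merge)→28600 …(+1); best=4200 via (B,hash)
  {BCD}: card=8000; try (B,hash)→3800, (D,hash)→8000, (B,merge)→11720, (B,nl_idx)→14800, (B,nl)→18800, (D,nl_idx)→26600 …(+2); best=3800 via (B,hash)
  {ACD}: card=800; try (D,nl_idx)→6400, (D,merge)→8600, (D,hash)→9400, (A,hash)→10800, (A,merge)→15600, (D,nl)→63800 …(+1); best=6400 via (D,nl_idx)
  {ABCD}: card=8000; try (B,hash)→7400, (D,hash)→11600, (B,merge)→15320, (B,nl_idx)→18400, (A,hash)→19000, (B,nl)→22400 …(+5); best=7400 via (B,hash)

7400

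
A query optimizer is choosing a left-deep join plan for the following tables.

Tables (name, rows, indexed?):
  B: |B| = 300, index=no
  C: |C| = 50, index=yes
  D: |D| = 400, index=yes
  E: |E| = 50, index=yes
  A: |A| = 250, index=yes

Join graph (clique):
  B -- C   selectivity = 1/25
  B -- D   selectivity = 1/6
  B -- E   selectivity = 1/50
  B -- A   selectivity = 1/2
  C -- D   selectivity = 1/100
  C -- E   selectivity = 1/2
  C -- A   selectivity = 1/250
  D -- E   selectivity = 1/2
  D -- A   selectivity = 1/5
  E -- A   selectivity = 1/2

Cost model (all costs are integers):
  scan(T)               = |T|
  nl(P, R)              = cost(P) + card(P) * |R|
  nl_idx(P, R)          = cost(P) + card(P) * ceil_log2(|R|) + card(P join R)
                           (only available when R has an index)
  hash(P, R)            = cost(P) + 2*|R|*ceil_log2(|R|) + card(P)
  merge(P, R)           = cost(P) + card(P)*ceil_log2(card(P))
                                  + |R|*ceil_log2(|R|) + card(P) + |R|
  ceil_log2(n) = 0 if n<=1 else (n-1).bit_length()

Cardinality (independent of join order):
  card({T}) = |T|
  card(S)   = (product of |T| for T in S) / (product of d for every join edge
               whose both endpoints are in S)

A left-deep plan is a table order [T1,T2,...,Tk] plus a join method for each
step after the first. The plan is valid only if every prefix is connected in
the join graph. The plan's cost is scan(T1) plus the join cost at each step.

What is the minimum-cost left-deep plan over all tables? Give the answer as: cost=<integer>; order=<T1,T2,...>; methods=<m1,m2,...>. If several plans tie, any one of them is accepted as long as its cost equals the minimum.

cost=4515; order=C,A,D,B,E; methods=nl_idx,nl_idx,merge,nl_idx

Selinger DP (subsets sized 1..n):
  {B}: scan cost=300, card=300
  {C}: scan cost=50, card=50
  {D}: scan cost=400, card=400
  {E}: scan cost=50, card=50
  {A}: scan cost=250, card=250
  {BC}: card=600; try (C,hash)→1200, (C,nl_idx)→2700, (B,merge)→3400, (C,merge)→3650, (B,hash)→5500, (B,nl)→15050 …(+1); best=1200 via (C,hash)
  {BD}: card=20000; try (B,hash)→6200, (D,merge)→7300, (B,merge)→7400, (D,hash)→7800, (D,nl_idx)→23000, (D,nl)→120300 …(+1); best=6200 via (B,hash)
  {BE}: card=300; try (E,hash)→1200, (E,nl_idx)→2400, (B,merge)→3400, (E,merge)→3650, (B,hash)→5500, (B,nl)→15050 …(+1); best=1200 via (E,hash)
  {AB}: card=37500; try (A,hash)→4600, (B,merge)→5500, (A,merge)→5550, (B,hash)→5900, (A,nl_idx)→40200, (B,nl)→75250 …(+1); best=4600 via (A,hash)
  {CD}: card=200; try (D,nl_idx)→700, (C,hash)→1400, (C,nl_idx)→3000, (D,merge)→4400, (C,merge)→4750, (D,hash)→7300 …(+2); best=700 via (D,nl_idx)
  {CE}: card=1250; try (E,hash)→700, (C,hash)→700, (E,merge)→750, (C,merge)→750, (E,nl_idx)→1600, (C,nl_idx)→1600 …(+2); best=700 via (E,hash)
  {AC}: card=50; try (A,nl_idx)→500, (C,hash)→1100, (C,nl_idx)→1800, (A,merge)→2650, (C,merge)→2850, (A,hash)→4100 …(+2); best=500 via (A,nl_idx)
  {DE}: card=10000; try (E,hash)→1400, (D,merge)→4400, (E,merge)→4750, (D,hash)→7300, (D,nl_idx)→10500, (E,nl_idx)→12800 …(+2); best=1400 via (E,hash)
  {AD}: card=20000; try (A,hash)→4800, (D,merge)→6500, (A,merge)→6650, (D,hash)→7700, (D,nl_idx)→22500, (A,nl_idx)→23600 …(+2); best=4800 via (A,hash)
  {AE}: card=6250; try (E,hash)→1100, (A,merge)→2650, (E,merge)→2850, (A,hash)→4100, (A,nl_idx)→6700, (E,nl_idx)→8000 …(+2); best=1100 via (E,hash)
  {BCD}: card=400; try (B,merge)→5500, (B,hash)→6300, (D,nl_idx)→7000, (D,hash)→9000, (D,merge)→11800, (C,hash)→26800 …(+5); best=5500 via (B,merge)
  {BCE}: card=300; try (C,hash)→2100, (E,hash)→2400, (C,nl_idx)→3300, (C,merge)→4550, (E,nl_idx)→5100, (B,hash)→7350 …(+5); best=2100 via (C,hash)
  {ABC}: card=300; try (B,merge)→3850, (A,hash)→5800, (B,hash)→5950, (A,nl_idx)→6300, (A,merge)→10050, (B,nl)→15500 …(+5); best=3850 via (B,merge)
  {BDE}: card=10000; try (D,merge)→8200, (D,hash)→8700, (D,nl_idx)→13900, (B,hash)→16800, (E,hash)→26800, (D,nl)→121200 …(+5); best=8200 via (D,merge)
  {ABD}: card=500000; try (B,hash)→30200, (A,hash)→30200, (D,hash)→49300, (B,merge)→327800, (A,merge)→328450, (D,merge)→646100 …(+5); best=30200 via (B,hash)
  {ABE}: card=18750; try (A,hash)→5500, (A,merge)→6450, (B,hash)→12750, (A,nl_idx)→22350, (E,hash)→42700, (A,nl)→76200 …(+5); best=5500 via (A,hash)
  {CDE}: card=2500; try (E,hash)→1500, (E,merge)→2850, (E,nl_idx)→4400, (D,hash)→9150, (E,nl)→10700, (C,hash)→12000 …(+6); best=1500 via (E,hash)
  {ACD}: card=40; try (D,nl_idx)→990, (A,nl_idx)→2340, (A,merge)→4750, (D,merge)→4850, (A,hash)→4900, (D,hash)→7750 …(+6); best=990 via (D,nl_idx)
  {ACE}: card=625; try (E,hash)→1150, (E,merge)→1200, (E,nl_idx)→1425, (E,nl)→3000, (A,hash)→5950, (C,hash)→7950 …(+6); best=1150 via (E,hash)
  {ADE}: card=250000; try (D,hash)→14550, (A,hash)→15400, (E,hash)→25400, (D,merge)→92600, (A,merge)→153650, (D,nl_idx)→307350 …(+6); best=14550 via (D,hash)
  {BCDE}: card=100; try (D,nl_idx)→4900, (E,hash)→6500, (E,nl_idx)→8000, (D,merge)→9100, (B,hash)→9400, (D,hash)→9600 …(+9); best=4900 via (D,nl_idx)
  {ABCD}: card=40; try (B,merge)→4270, (B,hash)→6430, (D,nl_idx)→6590, (A,nl_idx)→8740, (A,hash)→9900, (D,merge)→10850 …(+9); best=4270 via (B,merge)
  {ABCE}: card=75; try (A,nl_idx)→4575, (E,hash)→4750, (E,nl_idx)→5725, (A,hash)→6400, (B,hash)→7175, (E,merge)→7200 …(+9); best=4575 via (A,nl_idx)
  {ABDE}: card=125000; try (A,hash)→22200, (D,hash)→31450, (A,merge)→160450, (A,nl_idx)→213200, (B,hash)→269950, (D,nl_idx)→299250 …(+9); best=22200 via (A,hash)
  {ACDE}: card=250; try (E,nl_idx)→1480, (E,merge)→1620, (E,hash)→1630, (E,nl)→2990, (D,nl_idx)→7025, (A,hash)→8000 …(+10); best=1480 via (E,nl_idx)
  {ABCDE}: card=5; try (E,nl_idx)→4515, (E,merge)→4900, (E,hash)→4910, (D,nl_idx)→5255, (A,nl_idx)→5705, (E,nl)→6270 …(+13); best=4515 via (E,nl_idx)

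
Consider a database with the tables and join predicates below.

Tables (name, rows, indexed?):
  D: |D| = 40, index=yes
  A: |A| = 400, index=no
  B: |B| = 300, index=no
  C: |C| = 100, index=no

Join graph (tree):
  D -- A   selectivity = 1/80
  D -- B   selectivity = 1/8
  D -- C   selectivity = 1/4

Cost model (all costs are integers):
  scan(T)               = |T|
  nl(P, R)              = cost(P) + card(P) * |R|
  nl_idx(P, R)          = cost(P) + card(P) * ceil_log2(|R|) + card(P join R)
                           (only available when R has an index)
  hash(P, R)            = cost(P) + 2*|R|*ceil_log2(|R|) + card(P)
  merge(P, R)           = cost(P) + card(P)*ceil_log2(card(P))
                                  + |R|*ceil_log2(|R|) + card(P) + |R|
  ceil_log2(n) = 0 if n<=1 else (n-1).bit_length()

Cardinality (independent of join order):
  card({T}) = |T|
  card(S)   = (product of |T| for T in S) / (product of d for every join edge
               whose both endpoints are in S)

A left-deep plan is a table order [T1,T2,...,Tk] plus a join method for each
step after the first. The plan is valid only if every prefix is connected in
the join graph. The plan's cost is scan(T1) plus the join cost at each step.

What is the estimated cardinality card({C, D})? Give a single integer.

Tables in S: C(100), D(40)
Edges inside S: D-C(d=4)
numerator = 100 * 40 = 4000
denominator = 4 = 4
card(S) = 4000 / 4 = 1000

1000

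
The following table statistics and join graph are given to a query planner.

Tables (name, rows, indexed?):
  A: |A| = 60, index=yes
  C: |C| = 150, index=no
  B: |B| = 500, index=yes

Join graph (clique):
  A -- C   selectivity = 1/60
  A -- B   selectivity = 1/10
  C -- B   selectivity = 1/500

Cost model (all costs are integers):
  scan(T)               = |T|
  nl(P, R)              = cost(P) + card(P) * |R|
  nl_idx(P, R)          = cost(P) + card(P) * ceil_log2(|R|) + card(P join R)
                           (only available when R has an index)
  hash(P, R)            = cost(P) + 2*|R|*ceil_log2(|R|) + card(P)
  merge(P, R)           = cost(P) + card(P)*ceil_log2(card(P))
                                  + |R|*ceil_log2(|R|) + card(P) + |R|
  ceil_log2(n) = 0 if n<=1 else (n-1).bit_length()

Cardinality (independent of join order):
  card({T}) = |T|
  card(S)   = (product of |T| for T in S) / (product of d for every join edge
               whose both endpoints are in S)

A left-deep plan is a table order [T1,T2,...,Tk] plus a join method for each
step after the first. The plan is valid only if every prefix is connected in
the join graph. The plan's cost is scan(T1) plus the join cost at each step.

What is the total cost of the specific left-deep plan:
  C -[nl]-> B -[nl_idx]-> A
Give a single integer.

step 1: scan C: cost=150, card=150
step 2: join B via nl
    card(P join B) = 150*500/(500) = 150
    cost = 150 + 150*500 = 75150
step 3: join A via nl_idx
    card(P join A) = 150*60/(60*10) = 15
    cost = 75150 + 150*6 + 15 = 76065

76065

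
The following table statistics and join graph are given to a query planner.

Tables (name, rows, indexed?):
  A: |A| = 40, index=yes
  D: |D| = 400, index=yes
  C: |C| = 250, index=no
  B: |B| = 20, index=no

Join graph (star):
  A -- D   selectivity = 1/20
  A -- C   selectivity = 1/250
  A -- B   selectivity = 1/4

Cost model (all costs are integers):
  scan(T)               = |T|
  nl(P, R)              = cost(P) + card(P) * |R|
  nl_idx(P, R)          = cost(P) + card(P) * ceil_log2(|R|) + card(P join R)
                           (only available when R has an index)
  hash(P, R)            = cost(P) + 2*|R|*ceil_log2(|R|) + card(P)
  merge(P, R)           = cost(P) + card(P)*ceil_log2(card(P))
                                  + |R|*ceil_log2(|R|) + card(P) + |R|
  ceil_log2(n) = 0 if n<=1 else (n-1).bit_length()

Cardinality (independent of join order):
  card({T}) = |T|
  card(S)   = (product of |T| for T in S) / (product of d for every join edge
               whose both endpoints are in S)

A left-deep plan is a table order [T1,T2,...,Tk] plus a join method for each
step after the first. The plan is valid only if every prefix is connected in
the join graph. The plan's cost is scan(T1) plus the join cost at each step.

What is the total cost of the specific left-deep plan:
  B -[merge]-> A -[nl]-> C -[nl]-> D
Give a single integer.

130420

step 1: scan B: cost=20, card=20
step 2: join A via merge
    card(P join A) = 20*40/(4) = 200
    cost = 20 + 20*5 + 40*6 + 20 + 40 = 420
step 3: join C via nl
    card(P join C) = 200*250/(250) = 200
    cost = 420 + 200*250 = 50420
step 4: join D via nl
    card(P join D) = 200*400/(20) = 4000
    cost = 50420 + 200*400 = 130420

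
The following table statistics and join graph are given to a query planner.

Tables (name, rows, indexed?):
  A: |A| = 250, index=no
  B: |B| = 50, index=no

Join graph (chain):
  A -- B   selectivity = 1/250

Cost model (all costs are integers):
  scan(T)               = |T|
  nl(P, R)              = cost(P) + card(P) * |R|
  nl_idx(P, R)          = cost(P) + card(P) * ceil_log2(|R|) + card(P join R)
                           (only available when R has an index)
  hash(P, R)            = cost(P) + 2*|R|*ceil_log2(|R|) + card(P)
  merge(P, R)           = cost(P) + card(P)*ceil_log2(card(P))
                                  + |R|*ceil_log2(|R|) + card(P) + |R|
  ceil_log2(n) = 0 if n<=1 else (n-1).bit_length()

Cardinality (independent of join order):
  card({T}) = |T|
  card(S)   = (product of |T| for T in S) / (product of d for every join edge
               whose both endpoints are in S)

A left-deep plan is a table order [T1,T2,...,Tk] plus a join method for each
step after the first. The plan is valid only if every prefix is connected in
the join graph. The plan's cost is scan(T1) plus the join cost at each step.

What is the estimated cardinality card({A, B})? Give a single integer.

Tables in S: A(250), B(50)
Edges inside S: A-B(d=250)
numerator = 250 * 50 = 12500
denominator = 250 = 250
card(S) = 12500 / 250 = 50

50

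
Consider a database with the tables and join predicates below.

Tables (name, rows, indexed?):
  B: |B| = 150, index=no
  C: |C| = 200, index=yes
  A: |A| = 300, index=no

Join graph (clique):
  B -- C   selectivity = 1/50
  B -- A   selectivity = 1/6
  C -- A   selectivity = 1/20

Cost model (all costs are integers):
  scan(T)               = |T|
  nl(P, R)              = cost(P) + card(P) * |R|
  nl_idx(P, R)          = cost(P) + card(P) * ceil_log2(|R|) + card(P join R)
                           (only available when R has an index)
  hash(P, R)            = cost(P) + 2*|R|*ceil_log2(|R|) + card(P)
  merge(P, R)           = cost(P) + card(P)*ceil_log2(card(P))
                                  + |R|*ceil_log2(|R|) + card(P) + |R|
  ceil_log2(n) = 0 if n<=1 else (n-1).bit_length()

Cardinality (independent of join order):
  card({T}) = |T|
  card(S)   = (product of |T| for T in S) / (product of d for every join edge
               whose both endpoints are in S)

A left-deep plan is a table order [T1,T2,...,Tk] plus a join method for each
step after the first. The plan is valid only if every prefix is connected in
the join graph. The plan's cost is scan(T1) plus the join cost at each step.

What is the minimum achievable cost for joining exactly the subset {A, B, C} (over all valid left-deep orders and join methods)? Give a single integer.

Selinger DP over subsets of {A,B,C}:
  {B}: scan cost=150, card=150
  {C}: scan cost=200, card=200
  {A}: scan cost=300, card=300
  {BC}: card=600; try (C,nl_idx)→1950, (B,hash)→2800, (C,merge)→3300, (B,merge)→3350, (C,hash)→3500, (C,nl)→30150 …(+1); best=1950 via (C,nl_idx)
  {AB}: card=7500; try (B,hash)→3000, (A,merge)→4500, (B,merge)→4650, (A,hash)→5700, (A,nl)→45150, (B,nl)→45300; best=3000 via (B,hash)
  {AC}: card=3000; try (C,hash)→3800, (A,merge)→5000, (C,merge)→5100, (C,nl_idx)→5700, (A,hash)→5800, (A,nl)→60200 …(+1); best=3800 via (C,hash)
  {ABC}: card=1500; try (A,hash)→7950, (B,hash)→9200, (A,merge)→11550, (C,hash)→13700, (B,merge)→44150, (C,nl_idx)→64500 …(+4); best=7950 via (A,hash)

7950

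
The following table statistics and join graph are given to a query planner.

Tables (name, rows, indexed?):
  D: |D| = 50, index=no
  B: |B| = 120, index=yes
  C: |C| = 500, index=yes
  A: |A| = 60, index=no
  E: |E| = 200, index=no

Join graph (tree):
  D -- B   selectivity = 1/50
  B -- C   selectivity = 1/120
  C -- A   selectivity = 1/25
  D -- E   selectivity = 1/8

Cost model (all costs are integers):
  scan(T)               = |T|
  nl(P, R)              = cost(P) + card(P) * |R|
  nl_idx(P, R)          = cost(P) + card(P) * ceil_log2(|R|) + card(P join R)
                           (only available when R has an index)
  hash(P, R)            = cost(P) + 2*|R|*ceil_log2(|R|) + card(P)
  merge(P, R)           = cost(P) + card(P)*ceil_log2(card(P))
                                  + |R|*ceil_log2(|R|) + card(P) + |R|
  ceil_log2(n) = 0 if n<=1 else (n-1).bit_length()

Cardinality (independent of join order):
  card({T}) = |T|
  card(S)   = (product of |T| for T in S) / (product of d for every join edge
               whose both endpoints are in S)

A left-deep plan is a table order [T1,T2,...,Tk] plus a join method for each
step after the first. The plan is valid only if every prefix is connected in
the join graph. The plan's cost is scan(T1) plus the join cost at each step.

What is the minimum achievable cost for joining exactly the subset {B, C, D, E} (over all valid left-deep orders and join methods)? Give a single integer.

Selinger DP over subsets of {B,C,D,E}:
  {D}: scan cost=50, card=50
  {B}: scan cost=120, card=120
  {C}: scan cost=500, card=500
  {E}: scan cost=200, card=200
  {BD}: card=120; try (B,nl_idx)→520, (D,hash)→840, (B,merge)→1360, (D,merge)→1430, (B,hash)→1780, (B,nl)→6050 …(+1); best=520 via (B,nl_idx)
  {DE}: card=1250; try (D,hash)→1000, (E,merge)→2200, (D,merge)→2350, (E,hash)→3300, (E,nl)→10050, (D,nl)→10200; best=1000 via (D,hash)
  {BC}: card=500; try (C,nl_idx)→1700, (B,hash)→2680, (B,nl_idx)→4500, (C,merge)→6080, (B,merge)→6460, (C,hash)→9240 …(+2); best=1700 via (C,nl_idx)
  {BCD}: card=500; try (C,nl_idx)→2100, (D,hash)→2800, (C,merge)→6480, (D,merge)→7050, (C,hash)→9640, (D,nl)→26700 …(+1); best=2100 via (C,nl_idx)
  {BDE}: card=3000; try (E,merge)→3280, (E,hash)→3840, (B,hash)→3930, (B,nl_idx)→12750, (B,merge)→16960, (E,nl)→24520 …(+1); best=3280 via (E,merge)
  {BCDE}: card=12500; try (E,hash)→5800, (E,merge)→8900, (C,hash)→15280, (C,nl_idx)→42780, (C,merge)→47280, (E,nl)→102100 …(+1); best=5800 via (E,hash)

5800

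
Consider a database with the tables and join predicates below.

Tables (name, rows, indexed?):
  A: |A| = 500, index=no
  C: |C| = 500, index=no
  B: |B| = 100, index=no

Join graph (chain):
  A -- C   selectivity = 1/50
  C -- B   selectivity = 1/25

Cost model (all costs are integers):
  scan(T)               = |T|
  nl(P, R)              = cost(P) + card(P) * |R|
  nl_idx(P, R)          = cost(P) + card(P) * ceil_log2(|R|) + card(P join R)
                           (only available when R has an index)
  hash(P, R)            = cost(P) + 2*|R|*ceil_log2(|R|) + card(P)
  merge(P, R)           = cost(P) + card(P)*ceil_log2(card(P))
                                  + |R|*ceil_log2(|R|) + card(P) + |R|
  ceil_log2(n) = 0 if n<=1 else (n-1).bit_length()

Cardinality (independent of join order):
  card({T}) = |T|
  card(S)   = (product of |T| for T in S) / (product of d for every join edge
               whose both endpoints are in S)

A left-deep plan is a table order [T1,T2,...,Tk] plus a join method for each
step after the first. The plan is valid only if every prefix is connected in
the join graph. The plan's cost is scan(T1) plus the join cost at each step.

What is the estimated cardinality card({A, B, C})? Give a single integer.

Tables in S: A(500), B(100), C(500)
Edges inside S: A-C(d=50), C-B(d=25)
numerator = 500 * 100 * 500 = 25000000
denominator = 50 * 25 = 1250
card(S) = 25000000 / 1250 = 20000

20000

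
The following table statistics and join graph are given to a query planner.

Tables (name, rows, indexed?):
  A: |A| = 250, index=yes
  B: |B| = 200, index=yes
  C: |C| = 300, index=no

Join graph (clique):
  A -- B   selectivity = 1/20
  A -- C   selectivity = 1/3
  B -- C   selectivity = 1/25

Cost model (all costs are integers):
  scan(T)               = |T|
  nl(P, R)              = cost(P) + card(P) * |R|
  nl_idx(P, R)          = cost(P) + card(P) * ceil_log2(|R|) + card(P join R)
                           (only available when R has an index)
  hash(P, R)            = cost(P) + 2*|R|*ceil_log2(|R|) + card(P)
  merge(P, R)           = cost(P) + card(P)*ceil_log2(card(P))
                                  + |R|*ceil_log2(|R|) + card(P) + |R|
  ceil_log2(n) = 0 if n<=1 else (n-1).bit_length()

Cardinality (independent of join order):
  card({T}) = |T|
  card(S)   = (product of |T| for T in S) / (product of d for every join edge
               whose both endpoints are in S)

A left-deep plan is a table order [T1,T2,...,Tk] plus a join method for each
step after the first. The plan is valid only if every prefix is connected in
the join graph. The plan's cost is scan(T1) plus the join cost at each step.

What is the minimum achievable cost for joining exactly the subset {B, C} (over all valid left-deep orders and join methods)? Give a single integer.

Selinger DP over subsets of {B,C}:
  {B}: scan cost=200, card=200
  {C}: scan cost=300, card=300
  {BC}: card=2400; try (B,hash)→3800, (C,merge)→5000, (B,merge)→5100, (B,nl_idx)→5100, (C,hash)→5800, (C,nl)→60200 …(+1); best=3800 via (B,hash)

3800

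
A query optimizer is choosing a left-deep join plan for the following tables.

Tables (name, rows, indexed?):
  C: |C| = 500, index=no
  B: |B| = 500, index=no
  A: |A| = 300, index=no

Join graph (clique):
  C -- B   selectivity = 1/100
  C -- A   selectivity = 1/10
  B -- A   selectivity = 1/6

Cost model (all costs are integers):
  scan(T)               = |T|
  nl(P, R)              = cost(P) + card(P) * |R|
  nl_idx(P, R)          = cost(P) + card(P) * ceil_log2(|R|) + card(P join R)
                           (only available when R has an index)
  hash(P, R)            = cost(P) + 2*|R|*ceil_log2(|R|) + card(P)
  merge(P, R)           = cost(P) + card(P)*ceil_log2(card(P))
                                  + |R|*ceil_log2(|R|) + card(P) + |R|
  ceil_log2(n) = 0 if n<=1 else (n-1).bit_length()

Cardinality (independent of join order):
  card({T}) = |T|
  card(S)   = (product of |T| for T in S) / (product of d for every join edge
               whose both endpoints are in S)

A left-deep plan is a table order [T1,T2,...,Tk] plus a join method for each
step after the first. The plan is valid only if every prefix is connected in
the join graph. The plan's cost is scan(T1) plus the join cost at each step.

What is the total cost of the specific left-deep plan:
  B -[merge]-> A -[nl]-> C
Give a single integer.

12508500

step 1: scan B: cost=500, card=500
step 2: join A via merge
    card(P join A) = 500*300/(6) = 25000
    cost = 500 + 500*9 + 300*9 + 500 + 300 = 8500
step 3: join C via nl
    card(P join C) = 25000*500/(100*10) = 12500
    cost = 8500 + 25000*500 = 12508500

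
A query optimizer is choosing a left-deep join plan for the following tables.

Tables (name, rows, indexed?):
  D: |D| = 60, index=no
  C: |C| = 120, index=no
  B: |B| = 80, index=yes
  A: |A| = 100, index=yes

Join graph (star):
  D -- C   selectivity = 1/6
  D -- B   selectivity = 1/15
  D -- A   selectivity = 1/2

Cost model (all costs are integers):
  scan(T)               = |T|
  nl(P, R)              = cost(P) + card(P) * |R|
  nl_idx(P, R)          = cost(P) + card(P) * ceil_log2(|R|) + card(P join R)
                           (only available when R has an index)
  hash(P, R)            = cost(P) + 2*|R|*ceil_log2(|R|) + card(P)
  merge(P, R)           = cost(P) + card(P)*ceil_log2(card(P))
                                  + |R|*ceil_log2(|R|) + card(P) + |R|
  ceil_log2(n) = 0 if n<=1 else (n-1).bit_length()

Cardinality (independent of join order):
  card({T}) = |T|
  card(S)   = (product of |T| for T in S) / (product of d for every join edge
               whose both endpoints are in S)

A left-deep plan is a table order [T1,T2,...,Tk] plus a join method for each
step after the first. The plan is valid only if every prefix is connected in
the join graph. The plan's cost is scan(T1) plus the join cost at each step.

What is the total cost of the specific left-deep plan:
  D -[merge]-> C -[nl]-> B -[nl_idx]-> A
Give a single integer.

step 1: scan D: cost=60, card=60
step 2: join C via merge
    card(P join C) = 60*120/(6) = 1200
    cost = 60 + 60*6 + 120*7 + 60 + 120 = 1440
step 3: join B via nl
    card(P join B) = 1200*80/(15) = 6400
    cost = 1440 + 1200*80 = 97440
step 4: join A via nl_idx
    card(P join A) = 6400*100/(2) = 320000
    cost = 97440 + 6400*7 + 320000 = 462240

462240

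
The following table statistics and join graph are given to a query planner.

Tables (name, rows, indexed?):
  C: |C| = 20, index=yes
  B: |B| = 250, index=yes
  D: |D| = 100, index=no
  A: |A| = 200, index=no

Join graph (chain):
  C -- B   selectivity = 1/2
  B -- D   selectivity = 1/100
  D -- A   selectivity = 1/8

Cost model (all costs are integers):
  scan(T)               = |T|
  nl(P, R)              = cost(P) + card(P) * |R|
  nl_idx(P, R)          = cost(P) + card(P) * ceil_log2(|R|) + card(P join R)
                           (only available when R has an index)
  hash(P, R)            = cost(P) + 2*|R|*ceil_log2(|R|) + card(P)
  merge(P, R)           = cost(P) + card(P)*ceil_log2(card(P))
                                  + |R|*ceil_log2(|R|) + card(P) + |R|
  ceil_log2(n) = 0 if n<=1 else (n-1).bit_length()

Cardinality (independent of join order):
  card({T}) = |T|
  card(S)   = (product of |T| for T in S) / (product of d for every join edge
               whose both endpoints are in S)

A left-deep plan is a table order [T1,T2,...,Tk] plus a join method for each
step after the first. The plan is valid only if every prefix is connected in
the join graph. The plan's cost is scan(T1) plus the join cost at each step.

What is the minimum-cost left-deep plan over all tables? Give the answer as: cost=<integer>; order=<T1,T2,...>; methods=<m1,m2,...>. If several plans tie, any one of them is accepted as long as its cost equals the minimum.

cost=7300; order=D,B,C,A; methods=nl_idx,hash,hash

Selinger DP (subsets sized 1..n):
  {C}: scan cost=20, card=20
  {B}: scan cost=250, card=250
  {D}: scan cost=100, card=100
  {A}: scan cost=200, card=200
  {BC}: card=2500; try (C,hash)→700, (B,merge)→2390, (C,merge)→2620, (B,nl_idx)→2680, (C,nl_idx)→4000, (B,hash)→4040 …(+2); best=700 via (C,hash)
  {BD}: card=250; try (B,nl_idx)→1150, (D,hash)→1900, (B,merge)→3150, (D,merge)→3300, (B,hash)→4200, (B,nl)→25100 …(+1); best=1150 via (B,nl_idx)
  {AD}: card=2500; try (D,hash)→1800, (A,merge)→2700, (D,merge)→2800, (A,hash)→3400, (A,nl)→20100, (D,nl)→20200; best=1800 via (D,hash)
  {BCD}: card=2500; try (C,hash)→1600, (C,merge)→3520, (D,hash)→4600, (C,nl_idx)→4900, (C,nl)→6150, (D,merge)→34000 …(+1); best=1600 via (C,hash)
  {ABD}: card=6250; try (A,hash)→4600, (A,merge)→5200, (B,hash)→8300, (B,nl_idx)→28050, (B,merge)→36550, (A,nl)→51150 …(+1); best=4600 via (A,hash)
  {ABCD}: card=62500; try (A,hash)→7300, (C,hash)→11050, (A,merge)→35900, (C,merge)→92220, (C,nl_idx)→98350, (C,nl)→129600 …(+1); best=7300 via (A,hash)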